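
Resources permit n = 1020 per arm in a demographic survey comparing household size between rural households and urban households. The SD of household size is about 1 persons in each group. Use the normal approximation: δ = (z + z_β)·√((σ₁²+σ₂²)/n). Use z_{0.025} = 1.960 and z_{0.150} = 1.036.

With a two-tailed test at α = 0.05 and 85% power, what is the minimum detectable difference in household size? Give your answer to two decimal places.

δ = (z_{α/2} + z_β) · √((σ₁²+σ₂²)/n)
  = (1.960 + 1.036) · √(2/1020)
  = 2.996 · √0.00196
  = 2.996 · 0.0443
  = 0.1327

Minimum detectable difference ≈ 0.13 persons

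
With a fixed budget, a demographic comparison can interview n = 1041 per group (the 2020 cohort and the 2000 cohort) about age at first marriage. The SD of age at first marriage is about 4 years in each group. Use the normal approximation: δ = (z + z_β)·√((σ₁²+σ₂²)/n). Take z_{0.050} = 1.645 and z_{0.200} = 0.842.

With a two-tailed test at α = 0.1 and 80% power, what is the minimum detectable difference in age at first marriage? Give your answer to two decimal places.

Minimum detectable difference ≈ 0.44 years

δ = (z_{α/2} + z_β) · √((σ₁²+σ₂²)/n)
  = (1.645 + 0.842) · √(32/1041)
  = 2.487 · √0.03074
  = 2.487 · 0.1753
  = 0.4360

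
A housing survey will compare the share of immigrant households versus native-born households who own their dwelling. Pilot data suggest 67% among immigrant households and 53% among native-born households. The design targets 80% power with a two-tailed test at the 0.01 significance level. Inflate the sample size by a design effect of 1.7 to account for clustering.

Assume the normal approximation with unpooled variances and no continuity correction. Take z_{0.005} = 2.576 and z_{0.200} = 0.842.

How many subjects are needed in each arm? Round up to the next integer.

n = 477 per group

n = (z_{α/2} + z_β)² · [p₁(1−p₁) + p₂(1−p₂)] / (p₁ − p₂)²
  = (2.576 + 0.842)² · (0.67·0.33 + 0.53·0.47) / (0.14)²
  = (3.418)² · (0.2211 + 0.2491) / 0.0196
  = 11.6827 · 0.4702 / 0.0196
  = 280.27
Design effect: 1.7 × 280.27 = 476.45.
Round up → n = 477 per group.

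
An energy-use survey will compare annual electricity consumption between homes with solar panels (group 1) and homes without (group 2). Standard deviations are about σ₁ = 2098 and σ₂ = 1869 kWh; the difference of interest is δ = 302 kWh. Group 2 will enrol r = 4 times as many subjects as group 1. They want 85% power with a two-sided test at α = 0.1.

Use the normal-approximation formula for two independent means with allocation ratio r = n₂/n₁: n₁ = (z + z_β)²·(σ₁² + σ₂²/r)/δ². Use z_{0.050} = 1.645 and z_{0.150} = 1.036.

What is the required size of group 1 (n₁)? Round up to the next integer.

n₁ = 416

n₁ = (z_{α/2} + z_β)² · (σ₁² + σ₂²/r) / δ²
   = (1.645 + 1.036)² · (2098² + 1869²/4) / 302²
   = 7.1878 · (4401604 + 873290.2) / 91204
   = 7.1878 · 5274894.2 / 91204
   = 415.71
Round up → n₁ = 416; n₂ = r·n₁ = 4 × 416 = 1664.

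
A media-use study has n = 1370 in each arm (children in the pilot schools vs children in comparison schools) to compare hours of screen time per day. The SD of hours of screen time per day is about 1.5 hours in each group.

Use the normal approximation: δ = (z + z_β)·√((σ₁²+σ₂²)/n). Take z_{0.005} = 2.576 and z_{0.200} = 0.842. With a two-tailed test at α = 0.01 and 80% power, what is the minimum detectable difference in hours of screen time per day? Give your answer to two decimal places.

Minimum detectable difference ≈ 0.20 hours

δ = (z_{α/2} + z_β) · √((σ₁²+σ₂²)/n)
  = (2.576 + 0.842) · √(4.5/1370)
  = 3.418 · √0.00328
  = 3.418 · 0.0573
  = 0.1959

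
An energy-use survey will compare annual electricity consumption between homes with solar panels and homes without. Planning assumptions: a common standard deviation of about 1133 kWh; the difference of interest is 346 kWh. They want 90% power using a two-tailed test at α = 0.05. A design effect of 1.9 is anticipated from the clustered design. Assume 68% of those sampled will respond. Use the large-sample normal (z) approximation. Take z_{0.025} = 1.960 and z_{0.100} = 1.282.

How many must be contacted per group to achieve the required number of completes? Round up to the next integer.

n = 630 per group

n = (z_{α/2} + z_β)² · (σ₁² + σ₂²) / δ²
  = (1.960 + 1.282)² · (2·1133² = 2567378) / 346²
  = 10.5106 · 2567378 / 119716
  = 225.41
Design effect: 1.9 × 225.41 = 428.27.
Adjust for 68% response: 428.27 / 0.68 = 629.81.
Round up → n = 630 per group.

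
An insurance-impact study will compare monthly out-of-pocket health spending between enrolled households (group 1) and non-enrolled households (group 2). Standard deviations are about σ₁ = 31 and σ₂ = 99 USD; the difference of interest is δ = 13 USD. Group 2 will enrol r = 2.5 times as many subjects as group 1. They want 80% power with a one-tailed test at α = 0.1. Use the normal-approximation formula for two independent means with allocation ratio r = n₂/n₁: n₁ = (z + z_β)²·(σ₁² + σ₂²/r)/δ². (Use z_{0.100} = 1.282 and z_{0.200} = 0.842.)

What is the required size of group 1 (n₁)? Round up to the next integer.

n₁ = (z_α + z_β)² · (σ₁² + σ₂²/r) / δ²
   = (1.282 + 0.842)² · (31² + 99²/2.5) / 13²
   = 4.5114 · (961 + 3920.4) / 169
   = 4.5114 · 4881.4 / 169
   = 130.31
Round up → n₁ = 131; n₂ = r·n₁ = 2.5 × 131 = 328.

n₁ = 131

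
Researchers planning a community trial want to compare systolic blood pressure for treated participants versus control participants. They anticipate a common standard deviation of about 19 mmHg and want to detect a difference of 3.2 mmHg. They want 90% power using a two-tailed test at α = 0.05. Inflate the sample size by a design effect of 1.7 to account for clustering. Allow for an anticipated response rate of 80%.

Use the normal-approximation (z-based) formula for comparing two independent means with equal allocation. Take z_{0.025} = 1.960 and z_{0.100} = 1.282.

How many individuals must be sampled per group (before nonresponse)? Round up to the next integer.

n = (z_{α/2} + z_β)² · (σ₁² + σ₂²) / δ²
  = (1.960 + 1.282)² · (2·19² = 722) / 3.2²
  = 10.5106 · 722 / 10.24
  = 741.08
Design effect: 1.7 × 741.08 = 1259.83.
Adjust for 80% response: 1259.83 / 0.80 = 1574.79.
Round up → n = 1575 per group.

n = 1575 per group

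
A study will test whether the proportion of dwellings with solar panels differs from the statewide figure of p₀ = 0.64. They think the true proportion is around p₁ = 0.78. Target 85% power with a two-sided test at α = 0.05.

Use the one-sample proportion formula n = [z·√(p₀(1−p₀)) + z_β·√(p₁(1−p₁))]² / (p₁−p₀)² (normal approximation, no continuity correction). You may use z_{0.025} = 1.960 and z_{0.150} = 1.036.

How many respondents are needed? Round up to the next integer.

n = [z_{α/2}·√(p₀q₀) + z_β·√(p₁q₁)]² / (p₁ − p₀)²
  = [1.960·√(0.64·0.36) + 1.036·√(0.78·0.22)]² / (0.14)²
  = [1.960·0.4800 + 1.036·0.4142]² / 0.0196
  = [1.3700]² / 0.0196
  = 95.75
Round up → n = 96.

n = 96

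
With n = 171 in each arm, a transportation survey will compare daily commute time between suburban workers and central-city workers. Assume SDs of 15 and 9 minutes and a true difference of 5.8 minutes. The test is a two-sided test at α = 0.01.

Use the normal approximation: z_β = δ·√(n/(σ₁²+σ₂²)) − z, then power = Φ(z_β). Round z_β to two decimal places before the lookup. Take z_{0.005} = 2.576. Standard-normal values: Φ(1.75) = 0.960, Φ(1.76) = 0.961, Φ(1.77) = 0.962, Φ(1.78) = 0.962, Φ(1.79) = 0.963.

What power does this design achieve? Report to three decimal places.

Power ≈ 0.961

z_β = δ·√(n/(σ₁²+σ₂²)) − z_{α/2}
    = 5.8 · √(171/306) − 2.576
    = 5.8 · 0.74755 − 2.576
    = 4.3358 − 2.576 = 1.7598 → 1.76
Power = Φ(1.76) = 0.961.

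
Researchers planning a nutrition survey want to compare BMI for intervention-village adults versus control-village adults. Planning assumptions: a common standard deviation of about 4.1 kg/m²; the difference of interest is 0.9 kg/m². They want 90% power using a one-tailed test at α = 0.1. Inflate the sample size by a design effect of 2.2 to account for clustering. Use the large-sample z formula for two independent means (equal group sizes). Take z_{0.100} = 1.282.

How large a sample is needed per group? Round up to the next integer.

n = 601 per group

n = (z_α + z_β)² · (σ₁² + σ₂²) / δ²
  = (1.282 + 1.282)² · (2·4.1² = 33.62) / 0.9²
  = 6.5741 · 33.62 / 0.81
  = 272.87
Design effect: 2.2 × 272.87 = 600.30.
Round up → n = 601 per group.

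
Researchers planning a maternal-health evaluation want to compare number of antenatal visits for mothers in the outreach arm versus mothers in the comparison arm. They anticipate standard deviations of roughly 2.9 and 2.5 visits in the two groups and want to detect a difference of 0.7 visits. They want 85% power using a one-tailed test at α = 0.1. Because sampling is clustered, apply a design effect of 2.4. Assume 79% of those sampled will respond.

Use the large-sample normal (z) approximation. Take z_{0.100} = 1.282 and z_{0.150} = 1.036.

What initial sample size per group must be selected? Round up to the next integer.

n = 489 per group

n = (z_α + z_β)² · (σ₁² + σ₂²) / δ²
  = (1.282 + 1.036)² · (2.9² + 2.5² = 14.66) / 0.7²
  = 5.3731 · 14.66 / 0.49
  = 160.76
Design effect: 2.4 × 160.76 = 385.81.
Adjust for 79% response: 385.81 / 0.79 = 488.37.
Round up → n = 489 per group.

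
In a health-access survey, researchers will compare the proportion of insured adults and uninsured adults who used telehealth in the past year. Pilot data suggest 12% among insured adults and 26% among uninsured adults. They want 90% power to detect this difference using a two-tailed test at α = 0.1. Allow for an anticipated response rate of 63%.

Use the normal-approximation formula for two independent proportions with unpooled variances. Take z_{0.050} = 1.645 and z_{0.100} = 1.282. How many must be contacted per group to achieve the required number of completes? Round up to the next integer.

n = 207 per group

n = (z_{α/2} + z_β)² · [p₁(1−p₁) + p₂(1−p₂)] / (p₁ − p₂)²
  = (1.645 + 1.282)² · (0.12·0.88 + 0.26·0.74) / (-0.14)²
  = (2.927)² · (0.1056 + 0.1924) / 0.0196
  = 8.5673 · 0.2980 / 0.0196
  = 130.26
Adjust for 63% response: 130.26 / 0.63 = 206.76.
Round up → n = 207 per group.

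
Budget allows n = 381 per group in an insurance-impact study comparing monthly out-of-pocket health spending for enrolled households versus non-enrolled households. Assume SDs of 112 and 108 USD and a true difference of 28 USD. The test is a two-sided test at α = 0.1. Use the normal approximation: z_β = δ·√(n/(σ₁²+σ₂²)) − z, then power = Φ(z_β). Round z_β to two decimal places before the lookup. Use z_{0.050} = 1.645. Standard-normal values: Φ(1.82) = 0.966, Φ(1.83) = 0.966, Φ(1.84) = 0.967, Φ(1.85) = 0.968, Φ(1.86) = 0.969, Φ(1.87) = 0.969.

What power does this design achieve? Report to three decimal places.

Power ≈ 0.969

z_β = δ·√(n/(σ₁²+σ₂²)) − z_{α/2}
    = 28 · √(381/24208) − 1.645
    = 28 · 0.12545 − 1.645
    = 3.5127 − 1.645 = 1.8677 → 1.87
Power = Φ(1.87) = 0.969.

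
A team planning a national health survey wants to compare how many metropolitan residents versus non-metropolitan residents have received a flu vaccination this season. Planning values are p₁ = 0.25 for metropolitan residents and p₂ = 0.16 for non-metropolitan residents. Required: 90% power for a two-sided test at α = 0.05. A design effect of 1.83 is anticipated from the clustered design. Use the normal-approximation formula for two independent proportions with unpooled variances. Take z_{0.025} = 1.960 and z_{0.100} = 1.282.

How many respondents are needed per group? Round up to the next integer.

n = (z_{α/2} + z_β)² · [p₁(1−p₁) + p₂(1−p₂)] / (p₁ − p₂)²
  = (1.960 + 1.282)² · (0.25·0.75 + 0.16·0.84) / (0.09)²
  = (3.242)² · (0.1875 + 0.1344) / 0.0081
  = 10.5106 · 0.3219 / 0.0081
  = 417.70
Design effect: 1.83 × 417.70 = 764.39.
Round up → n = 765 per group.

n = 765 per group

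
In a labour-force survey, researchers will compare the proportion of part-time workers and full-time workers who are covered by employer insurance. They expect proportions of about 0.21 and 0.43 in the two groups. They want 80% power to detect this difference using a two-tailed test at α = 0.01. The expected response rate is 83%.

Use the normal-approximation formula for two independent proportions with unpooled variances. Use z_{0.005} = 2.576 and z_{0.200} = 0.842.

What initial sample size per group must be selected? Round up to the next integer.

n = (z_{α/2} + z_β)² · [p₁(1−p₁) + p₂(1−p₂)] / (p₁ − p₂)²
  = (2.576 + 0.842)² · (0.21·0.79 + 0.43·0.57) / (-0.22)²
  = (3.418)² · (0.1659 + 0.2451) / 0.0484
  = 11.6827 · 0.4110 / 0.0484
  = 99.21
Adjust for 83% response: 99.21 / 0.83 = 119.53.
Round up → n = 120 per group.

n = 120 per group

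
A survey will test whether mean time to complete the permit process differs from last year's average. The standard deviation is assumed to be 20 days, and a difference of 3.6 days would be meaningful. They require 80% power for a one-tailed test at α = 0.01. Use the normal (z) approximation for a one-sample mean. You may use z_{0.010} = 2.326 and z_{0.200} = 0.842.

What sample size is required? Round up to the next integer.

n = 310

n = (z_α + z_β)² · σ² / δ²
  = (2.326 + 0.842)² · 20² / 3.6²
  = 10.0362 · 400 / 12.96
  = 309.76
Round up → n = 310.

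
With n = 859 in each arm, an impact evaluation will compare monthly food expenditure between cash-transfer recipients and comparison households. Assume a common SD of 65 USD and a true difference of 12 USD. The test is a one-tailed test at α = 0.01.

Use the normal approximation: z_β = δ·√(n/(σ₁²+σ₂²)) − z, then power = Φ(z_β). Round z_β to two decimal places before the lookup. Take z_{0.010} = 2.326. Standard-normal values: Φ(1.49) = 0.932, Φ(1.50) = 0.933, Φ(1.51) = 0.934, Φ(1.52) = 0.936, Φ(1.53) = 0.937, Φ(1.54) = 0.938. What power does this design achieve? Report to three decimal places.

z_β = δ·√(n/(σ₁²+σ₂²)) − z_α
    = 12 · √(859/8450) − 2.326
    = 12 · 0.31884 − 2.326
    = 3.8260 − 2.326 = 1.5000 → 1.50
Power = Φ(1.50) = 0.933.

Power ≈ 0.933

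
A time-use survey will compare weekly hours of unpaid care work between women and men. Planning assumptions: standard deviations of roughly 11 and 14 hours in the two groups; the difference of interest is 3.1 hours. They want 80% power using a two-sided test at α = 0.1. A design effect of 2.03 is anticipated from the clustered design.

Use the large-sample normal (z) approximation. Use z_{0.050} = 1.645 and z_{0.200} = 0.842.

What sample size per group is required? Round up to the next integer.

n = 415 per group

n = (z_{α/2} + z_β)² · (σ₁² + σ₂²) / δ²
  = (1.645 + 0.842)² · (11² + 14² = 317) / 3.1²
  = 6.1852 · 317 / 9.61
  = 204.03
Design effect: 2.03 × 204.03 = 414.17.
Round up → n = 415 per group.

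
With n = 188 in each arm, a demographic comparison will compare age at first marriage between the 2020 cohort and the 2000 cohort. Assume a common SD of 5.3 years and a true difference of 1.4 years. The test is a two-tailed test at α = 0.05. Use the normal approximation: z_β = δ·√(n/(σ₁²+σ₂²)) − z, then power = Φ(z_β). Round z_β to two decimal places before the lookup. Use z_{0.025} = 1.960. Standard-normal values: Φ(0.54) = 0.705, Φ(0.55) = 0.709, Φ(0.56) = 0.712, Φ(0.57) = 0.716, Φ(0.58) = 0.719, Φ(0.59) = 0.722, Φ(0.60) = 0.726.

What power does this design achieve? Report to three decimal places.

z_β = δ·√(n/(σ₁²+σ₂²)) − z_{α/2}
    = 1.4 · √(188/56.18) − 1.960
    = 1.4 · 1.82931 − 1.960
    = 2.5610 − 1.960 = 0.6010 → 0.60
Power = Φ(0.60) = 0.726.

Power ≈ 0.726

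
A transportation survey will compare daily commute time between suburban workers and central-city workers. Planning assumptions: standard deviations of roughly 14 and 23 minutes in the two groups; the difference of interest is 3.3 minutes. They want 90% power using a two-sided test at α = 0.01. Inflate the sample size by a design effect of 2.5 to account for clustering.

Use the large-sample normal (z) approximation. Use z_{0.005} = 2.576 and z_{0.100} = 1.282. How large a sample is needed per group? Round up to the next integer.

n = (z_{α/2} + z_β)² · (σ₁² + σ₂²) / δ²
  = (2.576 + 1.282)² · (14² + 23² = 725) / 3.3²
  = 14.8842 · 725 / 10.89
  = 990.91
Design effect: 2.5 × 990.91 = 2477.28.
Round up → n = 2478 per group.

n = 2478 per group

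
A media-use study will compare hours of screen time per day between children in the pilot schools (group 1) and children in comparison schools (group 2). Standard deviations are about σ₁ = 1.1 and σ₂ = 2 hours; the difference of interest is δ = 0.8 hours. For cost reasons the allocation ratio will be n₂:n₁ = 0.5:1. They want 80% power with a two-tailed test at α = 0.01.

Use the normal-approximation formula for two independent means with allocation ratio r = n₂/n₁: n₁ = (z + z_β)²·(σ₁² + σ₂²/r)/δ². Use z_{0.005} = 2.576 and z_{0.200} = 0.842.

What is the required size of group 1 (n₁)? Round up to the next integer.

n₁ = 169

n₁ = (z_{α/2} + z_β)² · (σ₁² + σ₂²/r) / δ²
   = (2.576 + 0.842)² · (1.1² + 2²/0.5) / 0.8²
   = 11.6827 · (1.21 + 8) / 0.64
   = 11.6827 · 9.21 / 0.64
   = 168.12
Round up → n₁ = 169; n₂ = r·n₁ = 0.5 × 169 = 85.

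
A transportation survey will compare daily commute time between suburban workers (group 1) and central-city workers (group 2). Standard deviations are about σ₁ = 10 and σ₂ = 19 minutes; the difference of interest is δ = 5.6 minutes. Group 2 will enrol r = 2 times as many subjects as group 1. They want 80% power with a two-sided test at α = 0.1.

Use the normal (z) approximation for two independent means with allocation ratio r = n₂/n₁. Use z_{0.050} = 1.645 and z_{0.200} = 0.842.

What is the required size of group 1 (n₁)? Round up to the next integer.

n₁ = 56

n₁ = (z_{α/2} + z_β)² · (σ₁² + σ₂²/r) / δ²
   = (1.645 + 0.842)² · (10² + 19²/2) / 5.6²
   = 6.1852 · (100 + 180.5) / 31.36
   = 6.1852 · 280.5 / 31.36
   = 55.32
Round up → n₁ = 56; n₂ = r·n₁ = 2 × 56 = 112.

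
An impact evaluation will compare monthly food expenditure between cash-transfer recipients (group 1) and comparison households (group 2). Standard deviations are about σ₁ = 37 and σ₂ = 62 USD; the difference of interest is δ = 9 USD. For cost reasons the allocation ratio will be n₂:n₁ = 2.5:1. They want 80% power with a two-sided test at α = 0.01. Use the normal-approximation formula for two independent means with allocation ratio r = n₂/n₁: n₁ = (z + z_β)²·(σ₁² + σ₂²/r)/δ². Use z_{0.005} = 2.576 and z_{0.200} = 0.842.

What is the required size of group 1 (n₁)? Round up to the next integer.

n₁ = 420

n₁ = (z_{α/2} + z_β)² · (σ₁² + σ₂²/r) / δ²
   = (2.576 + 0.842)² · (37² + 62²/2.5) / 9²
   = 11.6827 · (1369 + 1537.6) / 81
   = 11.6827 · 2906.6 / 81
   = 419.22
Round up → n₁ = 420; n₂ = r·n₁ = 2.5 × 420 = 1050.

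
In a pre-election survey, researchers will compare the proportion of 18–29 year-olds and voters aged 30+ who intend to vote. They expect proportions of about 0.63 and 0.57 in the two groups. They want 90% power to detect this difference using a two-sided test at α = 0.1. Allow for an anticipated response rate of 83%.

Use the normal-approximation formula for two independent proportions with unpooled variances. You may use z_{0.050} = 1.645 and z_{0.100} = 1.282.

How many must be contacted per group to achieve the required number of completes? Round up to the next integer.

n = (z_{α/2} + z_β)² · [p₁(1−p₁) + p₂(1−p₂)] / (p₁ − p₂)²
  = (1.645 + 1.282)² · (0.63·0.37 + 0.57·0.43) / (0.06)²
  = (2.927)² · (0.2331 + 0.2451) / 0.0036
  = 8.5673 · 0.4782 / 0.0036
  = 1138.03
Adjust for 83% response: 1138.03 / 0.83 = 1371.12.
Round up → n = 1372 per group.

n = 1372 per group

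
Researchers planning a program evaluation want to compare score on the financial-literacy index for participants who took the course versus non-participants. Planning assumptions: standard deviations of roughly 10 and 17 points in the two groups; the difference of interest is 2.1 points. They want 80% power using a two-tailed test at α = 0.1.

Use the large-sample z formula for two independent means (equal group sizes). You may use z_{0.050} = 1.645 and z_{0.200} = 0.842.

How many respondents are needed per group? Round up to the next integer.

n = 546 per group

n = (z_{α/2} + z_β)² · (σ₁² + σ₂²) / δ²
  = (1.645 + 0.842)² · (10² + 17² = 389) / 2.1²
  = 6.1852 · 389 / 4.41
  = 545.59
Round up → n = 546 per group.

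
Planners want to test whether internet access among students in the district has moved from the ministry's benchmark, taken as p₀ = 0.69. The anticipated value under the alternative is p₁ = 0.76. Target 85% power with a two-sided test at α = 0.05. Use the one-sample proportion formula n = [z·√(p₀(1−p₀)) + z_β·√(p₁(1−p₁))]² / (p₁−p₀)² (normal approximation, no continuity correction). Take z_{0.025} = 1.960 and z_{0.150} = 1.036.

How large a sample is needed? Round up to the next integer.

n = [z_{α/2}·√(p₀q₀) + z_β·√(p₁q₁)]² / (p₁ − p₀)²
  = [1.960·√(0.69·0.31) + 1.036·√(0.76·0.24)]² / (0.07)²
  = [1.960·0.4625 + 1.036·0.4271]² / 0.0049
  = [1.3489]² / 0.0049
  = 371.36
Round up → n = 372.

n = 372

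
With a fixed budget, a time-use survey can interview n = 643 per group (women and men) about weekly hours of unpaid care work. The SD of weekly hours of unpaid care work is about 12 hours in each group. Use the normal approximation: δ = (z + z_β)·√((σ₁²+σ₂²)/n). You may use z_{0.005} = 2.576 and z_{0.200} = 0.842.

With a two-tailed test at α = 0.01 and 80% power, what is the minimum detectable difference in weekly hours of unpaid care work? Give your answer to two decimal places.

δ = (z_{α/2} + z_β) · √((σ₁²+σ₂²)/n)
  = (2.576 + 0.842) · √(288/643)
  = 3.418 · √0.4479
  = 3.418 · 0.6693
  = 2.2875

Minimum detectable difference ≈ 2.29 hours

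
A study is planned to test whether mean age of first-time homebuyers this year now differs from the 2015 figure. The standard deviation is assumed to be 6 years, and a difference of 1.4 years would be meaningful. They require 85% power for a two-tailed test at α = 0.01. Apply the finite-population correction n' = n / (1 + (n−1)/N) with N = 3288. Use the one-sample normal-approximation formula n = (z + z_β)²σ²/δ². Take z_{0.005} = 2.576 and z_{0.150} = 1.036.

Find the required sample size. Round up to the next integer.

n = (z_{α/2} + z_β)² · σ² / δ²
  = (2.576 + 1.036)² · 6² / 1.4²
  = 13.0465 · 36 / 1.96
  = 239.63
Finite-population correction (N = 3288): 239.63 / (1 + (239.63 − 1)/3288) = 223.42.
Round up → n = 224.

n = 224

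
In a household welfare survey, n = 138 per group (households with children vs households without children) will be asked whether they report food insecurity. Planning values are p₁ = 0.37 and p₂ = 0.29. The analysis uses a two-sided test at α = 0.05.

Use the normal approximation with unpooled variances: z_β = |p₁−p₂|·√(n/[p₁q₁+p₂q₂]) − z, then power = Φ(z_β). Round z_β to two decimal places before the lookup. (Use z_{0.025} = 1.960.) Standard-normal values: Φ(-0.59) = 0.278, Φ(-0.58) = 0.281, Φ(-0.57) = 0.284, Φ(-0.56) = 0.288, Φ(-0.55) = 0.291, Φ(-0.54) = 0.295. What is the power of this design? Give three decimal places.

Power ≈ 0.295

z_β = |p₁−p₂|·√(n/[p₁q₁+p₂q₂]) − z_{α/2}
    = 0.08 · √(138/0.4390) − 1.960
    = 0.08 · 17.7299 − 1.960
    = 1.4184 − 1.960 = -0.5416 → -0.54
Power = Φ(-0.54) = 0.295.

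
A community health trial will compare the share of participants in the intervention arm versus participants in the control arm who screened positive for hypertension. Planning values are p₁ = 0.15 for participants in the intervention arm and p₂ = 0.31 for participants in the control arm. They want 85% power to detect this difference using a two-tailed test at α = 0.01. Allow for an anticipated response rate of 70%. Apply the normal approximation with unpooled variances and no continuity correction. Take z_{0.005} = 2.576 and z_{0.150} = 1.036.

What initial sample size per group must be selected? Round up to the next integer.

n = (z_{α/2} + z_β)² · [p₁(1−p₁) + p₂(1−p₂)] / (p₁ − p₂)²
  = (2.576 + 1.036)² · (0.15·0.85 + 0.31·0.69) / (-0.16)²
  = (3.612)² · (0.1275 + 0.2139) / 0.0256
  = 13.0465 · 0.3414 / 0.0256
  = 173.99
Adjust for 70% response: 173.99 / 0.70 = 248.55.
Round up → n = 249 per group.

n = 249 per group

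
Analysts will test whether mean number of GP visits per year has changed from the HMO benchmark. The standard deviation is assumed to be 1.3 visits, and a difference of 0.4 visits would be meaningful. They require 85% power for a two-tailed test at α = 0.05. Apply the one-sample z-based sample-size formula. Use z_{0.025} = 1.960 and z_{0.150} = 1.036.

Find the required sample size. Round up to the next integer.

n = 95

n = (z_{α/2} + z_β)² · σ² / δ²
  = (1.960 + 1.036)² · 1.3² / 0.4²
  = 8.9760 · 1.69 / 0.16
  = 94.81
Round up → n = 95.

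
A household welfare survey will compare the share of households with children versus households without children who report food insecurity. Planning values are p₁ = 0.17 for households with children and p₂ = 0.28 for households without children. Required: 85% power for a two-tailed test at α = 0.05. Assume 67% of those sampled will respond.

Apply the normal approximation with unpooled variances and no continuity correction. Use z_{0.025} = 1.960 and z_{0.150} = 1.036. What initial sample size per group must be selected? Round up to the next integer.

n = 380 per group

n = (z_{α/2} + z_β)² · [p₁(1−p₁) + p₂(1−p₂)] / (p₁ − p₂)²
  = (1.960 + 1.036)² · (0.17·0.83 + 0.28·0.72) / (-0.11)²
  = (2.996)² · (0.1411 + 0.2016) / 0.0121
  = 8.9760 · 0.3427 / 0.0121
  = 254.22
Adjust for 67% response: 254.22 / 0.67 = 379.44.
Round up → n = 380 per group.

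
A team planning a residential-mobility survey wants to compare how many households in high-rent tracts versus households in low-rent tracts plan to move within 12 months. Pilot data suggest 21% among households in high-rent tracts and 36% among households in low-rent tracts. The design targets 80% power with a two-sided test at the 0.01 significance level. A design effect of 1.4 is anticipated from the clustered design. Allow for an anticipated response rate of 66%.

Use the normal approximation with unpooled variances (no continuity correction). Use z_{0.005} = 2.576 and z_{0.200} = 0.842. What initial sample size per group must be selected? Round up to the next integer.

n = (z_{α/2} + z_β)² · [p₁(1−p₁) + p₂(1−p₂)] / (p₁ − p₂)²
  = (2.576 + 0.842)² · (0.21·0.79 + 0.36·0.64) / (-0.15)²
  = (3.418)² · (0.1659 + 0.2304) / 0.0225
  = 11.6827 · 0.3963 / 0.0225
  = 205.77
Design effect: 1.4 × 205.77 = 288.08.
Adjust for 66% response: 288.08 / 0.66 = 436.49.
Round up → n = 437 per group.

n = 437 per group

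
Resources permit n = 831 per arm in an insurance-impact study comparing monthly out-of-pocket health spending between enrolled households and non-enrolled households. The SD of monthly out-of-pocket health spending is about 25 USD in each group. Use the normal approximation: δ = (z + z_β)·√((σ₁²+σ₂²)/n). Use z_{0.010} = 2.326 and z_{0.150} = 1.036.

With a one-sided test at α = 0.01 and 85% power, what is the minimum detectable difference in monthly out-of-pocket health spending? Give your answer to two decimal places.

Minimum detectable difference ≈ 4.12 USD

δ = (z_α + z_β) · √((σ₁²+σ₂²)/n)
  = (2.326 + 1.036) · √(1250/831)
  = 3.362 · √1.5042
  = 3.362 · 1.2265
  = 4.1234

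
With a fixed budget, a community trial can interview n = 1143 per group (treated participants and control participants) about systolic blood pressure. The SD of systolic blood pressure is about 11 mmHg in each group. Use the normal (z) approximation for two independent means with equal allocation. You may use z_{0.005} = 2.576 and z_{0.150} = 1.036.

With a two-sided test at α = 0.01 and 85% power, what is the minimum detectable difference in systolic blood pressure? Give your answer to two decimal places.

Minimum detectable difference ≈ 1.66 mmHg

δ = (z_{α/2} + z_β) · √((σ₁²+σ₂²)/n)
  = (2.576 + 1.036) · √(242/1143)
  = 3.612 · √0.21172
  = 3.612 · 0.4601
  = 1.6620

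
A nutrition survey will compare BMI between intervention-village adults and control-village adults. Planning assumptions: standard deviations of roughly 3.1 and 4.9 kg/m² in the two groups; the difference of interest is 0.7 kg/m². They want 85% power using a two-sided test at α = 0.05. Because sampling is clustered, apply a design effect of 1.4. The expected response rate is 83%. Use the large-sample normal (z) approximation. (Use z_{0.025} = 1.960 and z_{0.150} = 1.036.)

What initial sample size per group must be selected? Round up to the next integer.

n = 1039 per group

n = (z_{α/2} + z_β)² · (σ₁² + σ₂²) / δ²
  = (1.960 + 1.036)² · (3.1² + 4.9² = 33.62) / 0.7²
  = 8.9760 · 33.62 / 0.49
  = 615.86
Design effect: 1.4 × 615.86 = 862.21.
Adjust for 83% response: 862.21 / 0.83 = 1038.81.
Round up → n = 1039 per group.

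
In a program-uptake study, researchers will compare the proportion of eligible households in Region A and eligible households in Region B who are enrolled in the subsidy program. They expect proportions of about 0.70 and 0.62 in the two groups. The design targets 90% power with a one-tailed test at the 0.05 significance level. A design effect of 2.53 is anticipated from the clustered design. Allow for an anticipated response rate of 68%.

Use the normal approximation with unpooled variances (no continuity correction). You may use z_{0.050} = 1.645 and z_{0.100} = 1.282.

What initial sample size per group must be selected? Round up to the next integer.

n = (z_α + z_β)² · [p₁(1−p₁) + p₂(1−p₂)] / (p₁ − p₂)²
  = (1.645 + 1.282)² · (0.70·0.30 + 0.62·0.38) / (0.08)²
  = (2.927)² · (0.2100 + 0.2356) / 0.0064
  = 8.5673 · 0.4456 / 0.0064
  = 596.50
Design effect: 2.53 × 596.50 = 1509.15.
Adjust for 68% response: 1509.15 / 0.68 = 2219.33.
Round up → n = 2220 per group.

n = 2220 per group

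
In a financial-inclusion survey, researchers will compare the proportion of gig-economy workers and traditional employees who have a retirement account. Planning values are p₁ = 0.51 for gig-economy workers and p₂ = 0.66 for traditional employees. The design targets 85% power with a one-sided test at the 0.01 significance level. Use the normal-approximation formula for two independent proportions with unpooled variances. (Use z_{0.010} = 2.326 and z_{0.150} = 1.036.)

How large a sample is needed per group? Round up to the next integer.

n = (z_α + z_β)² · [p₁(1−p₁) + p₂(1−p₂)] / (p₁ − p₂)²
  = (2.326 + 1.036)² · (0.51·0.49 + 0.66·0.34) / (-0.15)²
  = (3.362)² · (0.2499 + 0.2244) / 0.0225
  = 11.3030 · 0.4743 / 0.0225
  = 238.27
Round up → n = 239 per group.

n = 239 per group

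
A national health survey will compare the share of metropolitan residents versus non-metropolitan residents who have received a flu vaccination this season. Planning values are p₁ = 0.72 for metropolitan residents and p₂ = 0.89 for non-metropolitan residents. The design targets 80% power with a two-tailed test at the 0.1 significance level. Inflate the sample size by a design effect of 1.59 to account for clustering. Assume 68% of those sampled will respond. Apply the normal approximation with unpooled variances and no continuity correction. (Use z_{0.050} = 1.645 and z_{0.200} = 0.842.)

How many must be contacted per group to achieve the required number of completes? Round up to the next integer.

n = (z_{α/2} + z_β)² · [p₁(1−p₁) + p₂(1−p₂)] / (p₁ − p₂)²
  = (1.645 + 0.842)² · (0.72·0.28 + 0.89·0.11) / (-0.17)²
  = (2.487)² · (0.2016 + 0.0979) / 0.0289
  = 6.1852 · 0.2995 / 0.0289
  = 64.10
Design effect: 1.59 × 64.10 = 101.92.
Adjust for 68% response: 101.92 / 0.68 = 149.88.
Round up → n = 150 per group.

n = 150 per group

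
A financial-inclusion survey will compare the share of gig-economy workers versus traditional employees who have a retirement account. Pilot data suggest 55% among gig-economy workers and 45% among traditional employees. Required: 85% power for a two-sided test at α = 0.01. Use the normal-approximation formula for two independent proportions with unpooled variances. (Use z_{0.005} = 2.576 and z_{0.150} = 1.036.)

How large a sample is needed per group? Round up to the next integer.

n = (z_{α/2} + z_β)² · [p₁(1−p₁) + p₂(1−p₂)] / (p₁ − p₂)²
  = (2.576 + 1.036)² · (0.55·0.45 + 0.45·0.55) / (0.10)²
  = (3.612)² · (0.2475 + 0.2475) / 0.0100
  = 13.0465 · 0.4950 / 0.0100
  = 645.80
Round up → n = 646 per group.

n = 646 per group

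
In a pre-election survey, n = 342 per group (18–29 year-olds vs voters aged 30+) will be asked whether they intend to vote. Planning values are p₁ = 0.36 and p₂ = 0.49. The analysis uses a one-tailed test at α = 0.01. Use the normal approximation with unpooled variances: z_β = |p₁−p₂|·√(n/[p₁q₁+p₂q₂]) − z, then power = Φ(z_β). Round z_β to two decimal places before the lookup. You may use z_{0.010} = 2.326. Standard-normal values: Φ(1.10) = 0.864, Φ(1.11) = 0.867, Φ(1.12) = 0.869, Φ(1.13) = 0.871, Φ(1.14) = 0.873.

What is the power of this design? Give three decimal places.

Power ≈ 0.873

z_β = |p₁−p₂|·√(n/[p₁q₁+p₂q₂]) − z_α
    = 0.13 · √(342/0.4803) − 2.326
    = 0.13 · 26.6844 − 2.326
    = 3.4690 − 2.326 = 1.1430 → 1.14
Power = Φ(1.14) = 0.873.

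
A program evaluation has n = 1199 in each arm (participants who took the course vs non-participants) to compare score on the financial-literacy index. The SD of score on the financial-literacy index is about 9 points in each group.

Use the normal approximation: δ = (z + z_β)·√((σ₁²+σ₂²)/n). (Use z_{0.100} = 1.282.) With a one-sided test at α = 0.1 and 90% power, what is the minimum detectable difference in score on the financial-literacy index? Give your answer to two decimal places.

Minimum detectable difference ≈ 0.94 points

δ = (z_α + z_β) · √((σ₁²+σ₂²)/n)
  = (1.282 + 1.282) · √(162/1199)
  = 2.564 · √0.13511
  = 2.564 · 0.3676
  = 0.9425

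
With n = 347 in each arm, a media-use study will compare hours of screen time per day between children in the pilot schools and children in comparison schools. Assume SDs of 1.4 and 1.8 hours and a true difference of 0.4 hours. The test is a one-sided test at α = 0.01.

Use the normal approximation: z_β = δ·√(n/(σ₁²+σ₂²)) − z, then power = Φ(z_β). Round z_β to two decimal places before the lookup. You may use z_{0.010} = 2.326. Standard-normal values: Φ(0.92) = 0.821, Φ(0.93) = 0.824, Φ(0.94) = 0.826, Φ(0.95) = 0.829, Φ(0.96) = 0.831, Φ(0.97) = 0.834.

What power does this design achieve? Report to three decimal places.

Power ≈ 0.826

z_β = δ·√(n/(σ₁²+σ₂²)) − z_α
    = 0.4 · √(347/5.2) − 2.326
    = 0.4 · 8.16889 − 2.326
    = 3.2676 − 2.326 = 0.9416 → 0.94
Power = Φ(0.94) = 0.826.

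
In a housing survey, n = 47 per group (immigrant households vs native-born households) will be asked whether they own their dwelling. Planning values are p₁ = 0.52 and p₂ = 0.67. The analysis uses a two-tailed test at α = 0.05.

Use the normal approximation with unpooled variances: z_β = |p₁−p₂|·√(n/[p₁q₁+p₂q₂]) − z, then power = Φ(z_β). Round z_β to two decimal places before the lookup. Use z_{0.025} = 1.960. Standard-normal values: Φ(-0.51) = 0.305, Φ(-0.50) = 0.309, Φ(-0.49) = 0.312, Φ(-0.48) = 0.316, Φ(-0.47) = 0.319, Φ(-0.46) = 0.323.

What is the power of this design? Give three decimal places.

Power ≈ 0.323

z_β = |p₁−p₂|·√(n/[p₁q₁+p₂q₂]) − z_{α/2}
    = 0.15 · √(47/0.4707) − 1.960
    = 0.15 · 9.9926 − 1.960
    = 1.4989 − 1.960 = -0.4611 → -0.46
Power = Φ(-0.46) = 0.323.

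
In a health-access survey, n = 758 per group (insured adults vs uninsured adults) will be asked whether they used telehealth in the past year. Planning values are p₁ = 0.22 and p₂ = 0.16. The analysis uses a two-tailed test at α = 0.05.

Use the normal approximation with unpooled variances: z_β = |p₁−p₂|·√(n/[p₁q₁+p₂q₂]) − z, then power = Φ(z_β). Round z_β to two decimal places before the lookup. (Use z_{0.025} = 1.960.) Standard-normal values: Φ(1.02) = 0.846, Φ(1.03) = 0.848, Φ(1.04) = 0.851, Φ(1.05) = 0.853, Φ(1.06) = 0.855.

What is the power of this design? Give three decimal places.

z_β = |p₁−p₂|·√(n/[p₁q₁+p₂q₂]) − z_{α/2}
    = 0.06 · √(758/0.3060) − 1.960
    = 0.06 · 49.7707 − 1.960
    = 2.9862 − 1.960 = 1.0262 → 1.03
Power = Φ(1.03) = 0.848.

Power ≈ 0.848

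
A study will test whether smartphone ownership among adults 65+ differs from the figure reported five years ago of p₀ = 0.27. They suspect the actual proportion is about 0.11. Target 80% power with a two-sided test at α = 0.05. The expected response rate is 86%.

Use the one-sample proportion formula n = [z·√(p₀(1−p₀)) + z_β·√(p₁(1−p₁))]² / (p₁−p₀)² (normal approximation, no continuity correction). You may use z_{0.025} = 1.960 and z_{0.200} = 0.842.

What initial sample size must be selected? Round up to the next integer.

n = 59

n = [z_{α/2}·√(p₀q₀) + z_β·√(p₁q₁)]² / (p₁ − p₀)²
  = [1.960·√(0.27·0.73) + 0.842·√(0.11·0.89)]² / (-0.16)²
  = [1.960·0.4440 + 0.842·0.3129]² / 0.0256
  = [1.1336]² / 0.0256
  = 50.20
Adjust for 86% response: 50.20 / 0.86 = 58.37.
Round up → n = 59.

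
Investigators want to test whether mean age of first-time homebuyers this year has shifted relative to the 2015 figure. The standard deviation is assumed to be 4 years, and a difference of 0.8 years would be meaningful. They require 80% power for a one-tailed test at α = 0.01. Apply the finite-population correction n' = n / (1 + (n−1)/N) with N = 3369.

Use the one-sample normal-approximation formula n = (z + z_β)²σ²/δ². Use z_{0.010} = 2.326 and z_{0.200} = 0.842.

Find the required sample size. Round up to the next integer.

n = 234

n = (z_α + z_β)² · σ² / δ²
  = (2.326 + 0.842)² · 4² / 0.8²
  = 10.0362 · 16 / 0.64
  = 250.91
Finite-population correction (N = 3369): 250.91 / (1 + (250.91 − 1)/3369) = 233.58.
Round up → n = 234.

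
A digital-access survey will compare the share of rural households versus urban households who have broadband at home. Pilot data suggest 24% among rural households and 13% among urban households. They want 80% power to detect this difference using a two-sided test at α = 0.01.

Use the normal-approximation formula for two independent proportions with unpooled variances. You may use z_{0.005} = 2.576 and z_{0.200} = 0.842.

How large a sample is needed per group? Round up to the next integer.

n = (z_{α/2} + z_β)² · [p₁(1−p₁) + p₂(1−p₂)] / (p₁ − p₂)²
  = (2.576 + 0.842)² · (0.24·0.76 + 0.13·0.87) / (0.11)²
  = (3.418)² · (0.1824 + 0.1131) / 0.0121
  = 11.6827 · 0.2955 / 0.0121
  = 285.31
Round up → n = 286 per group.

n = 286 per group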